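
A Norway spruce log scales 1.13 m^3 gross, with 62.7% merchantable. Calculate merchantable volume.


Formula: MV = V_total * (merchantable_pct / 100)
Merchantable fraction = 62.7% / 100 = 0.627
MV = 1.13 m^3 * 0.627 = 0.709 m^3

0.709


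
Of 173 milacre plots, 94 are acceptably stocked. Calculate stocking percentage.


Formula: Stocking % = stocked plots / total plots * 100
Stocking = 94 / 173 * 100
Stocking = 0.5434 * 100 = 54.3%

54.3


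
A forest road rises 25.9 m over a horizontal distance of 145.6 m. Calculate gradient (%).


Formula: Gradient = rise / run * 100
Gradient = 25.9 / 145.6 * 100 = 17.8%

17.8


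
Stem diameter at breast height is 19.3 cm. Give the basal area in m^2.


Formula: BA = pi * (DBH/2)^2 / 10000  (cm^2 to m^2)
Radius = DBH/2 = 19.3/2 = 9.65 cm
BA = pi * 9.65^2 / 10000
   = 292.553 cm^2 / 10000
   = 0.0293 m^2

0.0293


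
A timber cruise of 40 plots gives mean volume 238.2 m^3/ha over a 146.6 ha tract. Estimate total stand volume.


Formula: Total Volume = Mean Volume per ha * Total Area
Total Volume = 238.2 m^3/ha * 146.6 ha
Total Volume = 34920 m^3

34920


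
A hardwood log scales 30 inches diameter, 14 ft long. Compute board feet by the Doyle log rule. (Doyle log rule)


Doyle: BF = (D - 4)^2 * L / 16
Adjusted diameter = 30 - 4 = 26 in
(D-4)^2 = 26^2 = 676
BF = 676 * 14 / 16 = 592 BF

592


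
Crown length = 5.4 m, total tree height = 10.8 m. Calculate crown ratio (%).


Formula: Crown Ratio = (Crown Length / Total Height) * 100
CR = (5.4 m / 10.8 m) * 100
CR = 0.5 * 100 = 50.0%

50.0


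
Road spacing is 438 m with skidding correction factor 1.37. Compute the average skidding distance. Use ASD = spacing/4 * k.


Formula: ASD = (spacing / 4) * correction
Uncorrected distance = spacing / 4 = 438 / 4 = 109.5 m
ASD = 109.5 * 1.37 = 150 m

150


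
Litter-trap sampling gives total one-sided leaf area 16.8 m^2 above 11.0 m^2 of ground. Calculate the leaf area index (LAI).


Formula: LAI = total leaf area / ground area  (dimensionless)
LAI = 16.8 m^2 / 11.0 m^2
LAI = 1.53

1.53


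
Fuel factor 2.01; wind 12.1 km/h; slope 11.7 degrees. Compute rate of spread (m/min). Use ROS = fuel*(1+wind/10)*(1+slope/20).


Formula: ROS = fuel * (1 + wind/10) * (1 + slope/20)
Wind factor = 1 + 12.1/10 = 2.21
Slope factor = 1 + 11.7/20 = 1.585
ROS = 2.01 * 2.21 * 1.585 = 7.04 m/min

7.04


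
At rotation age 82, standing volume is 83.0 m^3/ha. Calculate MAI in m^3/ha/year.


Formula: MAI = Total Volume / Stand Age
MAI = 83.0 m^3/ha / 82 years
MAI = 1.01 m^3/ha/year

1.01


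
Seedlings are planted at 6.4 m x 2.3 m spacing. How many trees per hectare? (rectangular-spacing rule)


Formula: TPH = 10000 m^2/ha / (spacing_x * spacing_y)
Area per tree = 6.4 m * 2.3 m = 14.72 m^2
TPH = 10000 / 14.72 = 679 trees/ha

679


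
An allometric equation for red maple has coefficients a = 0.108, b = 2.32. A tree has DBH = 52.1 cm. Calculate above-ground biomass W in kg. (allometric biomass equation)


Formula: W = a * DBH^b  (allometric power law)
DBH^b = 52.1^2.32 = 9617.5293
W = 0.108 * 9617.5293 = 1038.7 kg

1038.7


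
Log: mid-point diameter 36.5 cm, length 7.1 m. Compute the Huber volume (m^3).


Huber: V = Am * L,  Am = pi*(Dm/200)^2
Am = pi*(36.5/200)^2 = 0.104635 m^2
V = 0.104635*7.1 = 0.7429 m^3

0.7429


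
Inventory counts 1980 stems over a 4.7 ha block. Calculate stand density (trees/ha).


Formula: Stand Density = N_trees / Area_ha
Density = 1980 trees / 4.7 ha
Density = 421 trees/ha

421


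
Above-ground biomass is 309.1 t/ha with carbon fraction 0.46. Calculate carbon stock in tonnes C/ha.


Formula: Carbon Stock = Biomass * Carbon Fraction
C = 309.1 t/ha * 0.46
C = 142.2 t C/ha

142.2


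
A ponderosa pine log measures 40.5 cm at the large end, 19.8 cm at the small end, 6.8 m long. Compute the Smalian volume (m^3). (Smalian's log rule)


Smalian: V = (A1 + A2)/2 * L,  A = pi*(D/200)^2
A1 = pi*(40.5/200)^2 = 0.128825 m^2
A2 = pi*(19.8/200)^2 = 0.030791 m^2
V = (0.128825+0.030791)/2*6.8 = 0.5427 m^3

0.5427


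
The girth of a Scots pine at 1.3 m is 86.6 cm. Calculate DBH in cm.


Formula: DBH = C / pi
DBH = 86.6 / pi
pi = 3.14159...
DBH = 27.6 cm

27.6


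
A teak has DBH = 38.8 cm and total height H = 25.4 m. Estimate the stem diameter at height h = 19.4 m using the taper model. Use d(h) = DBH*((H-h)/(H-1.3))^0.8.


Taper: d(h) = DBH * ((H - h) / (H - 1.3))^0.8
Numerator = H - h = 25.4 - 19.4 = 6.0 m
Denominator = H - 1.3 = 25.4 - 1.3 = 24.1 m
Ratio = 6.0 / 24.1 = 0.24896
d = 38.8 * 0.24896^0.8 = 12.8 cm

12.8


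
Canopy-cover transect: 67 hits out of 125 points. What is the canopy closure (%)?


Formula: Canopy closure = covered points / total points * 100
Closure = 67 / 125 * 100
Closure = 0.536 * 100 = 53.6%

53.6


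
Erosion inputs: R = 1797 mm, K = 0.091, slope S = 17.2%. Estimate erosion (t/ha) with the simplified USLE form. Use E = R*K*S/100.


Formula: E = R * K * S / 100  (simplified USLE)
R * K = 1797 * 0.091 = 163.527
E = 163.527 * 17.2 / 100 = 28.13 t/ha

28.13


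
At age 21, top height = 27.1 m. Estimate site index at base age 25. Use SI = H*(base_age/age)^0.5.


Formula: SI = H_dom * (base_age / age)^0.5
Age ratio = 25 / 21 = 1.19048
sqrt(age_ratio) = 1.09109
SI = 27.1 * 1.09109 = 29.6 m

29.6


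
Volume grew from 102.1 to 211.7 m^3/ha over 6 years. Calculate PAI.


Formula: PAI = (V_T2 - V_T1) / (T2 - T1)
Volume increment = 211.7 - 102.1 = 109.6 m^3/ha
PAI = 109.6 / 6 = 18.27 m^3/ha/year

18.27


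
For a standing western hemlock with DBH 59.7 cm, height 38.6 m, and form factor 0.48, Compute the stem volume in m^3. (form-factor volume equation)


Formula: V = pi * (DBH/200)^2 * H * ff
Radius = DBH/200 = 59.7/200 = 0.2985 m
Radius^2 = 0.2985^2 = 0.08910225 m^2
V = pi * 0.08910225 * 38.6 * 0.48
V = 5.186 m^3

5.186


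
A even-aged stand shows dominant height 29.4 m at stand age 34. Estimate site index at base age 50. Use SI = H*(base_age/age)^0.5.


Formula: SI = H_dom * (base_age / age)^0.5
Age ratio = 50 / 34 = 1.47059
sqrt(age_ratio) = 1.21268
SI = 29.4 * 1.21268 = 35.7 m

35.7


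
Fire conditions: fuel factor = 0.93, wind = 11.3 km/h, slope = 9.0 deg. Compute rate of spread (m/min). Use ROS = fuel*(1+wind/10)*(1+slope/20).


Formula: ROS = fuel * (1 + wind/10) * (1 + slope/20)
Wind factor = 1 + 11.3/10 = 2.13
Slope factor = 1 + 9.0/20 = 1.45
ROS = 0.93 * 2.13 * 1.45 = 2.87 m/min

2.87


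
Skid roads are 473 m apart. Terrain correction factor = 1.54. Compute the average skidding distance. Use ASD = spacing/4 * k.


Formula: ASD = (spacing / 4) * correction
Uncorrected distance = spacing / 4 = 473 / 4 = 118.25 m
ASD = 118.25 * 1.54 = 182 m

182


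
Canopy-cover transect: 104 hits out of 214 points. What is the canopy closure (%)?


Formula: Canopy closure = covered points / total points * 100
Closure = 104 / 214 * 100
Closure = 0.486 * 100 = 48.6%

48.6


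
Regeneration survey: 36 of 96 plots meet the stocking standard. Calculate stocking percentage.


Formula: Stocking % = stocked plots / total plots * 100
Stocking = 36 / 96 * 100
Stocking = 0.375 * 100 = 37.5%

37.5


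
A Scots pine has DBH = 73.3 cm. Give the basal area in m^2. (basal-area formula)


Formula: BA = pi * (DBH/2)^2 / 10000  (cm^2 to m^2)
Radius = DBH/2 = 73.3/2 = 36.65 cm
BA = pi * 36.65^2 / 10000
   = 4219.8579 cm^2 / 10000
   = 0.422 m^2

0.422


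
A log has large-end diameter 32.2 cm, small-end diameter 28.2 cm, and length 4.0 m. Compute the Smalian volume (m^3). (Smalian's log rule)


Smalian: V = (A1 + A2)/2 * L,  A = pi*(D/200)^2
A1 = pi*(32.2/200)^2 = 0.081433 m^2
A2 = pi*(28.2/200)^2 = 0.062458 m^2
V = (0.081433+0.062458)/2*4.0 = 0.2878 m^3

0.2878


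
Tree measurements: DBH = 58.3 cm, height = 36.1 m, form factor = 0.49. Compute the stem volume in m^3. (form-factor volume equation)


Formula: V = pi * (DBH/200)^2 * H * ff
Radius = DBH/200 = 58.3/200 = 0.2915 m
Radius^2 = 0.2915^2 = 0.08497225 m^2
V = pi * 0.08497225 * 36.1 * 0.49
V = 4.722 m^3

4.722


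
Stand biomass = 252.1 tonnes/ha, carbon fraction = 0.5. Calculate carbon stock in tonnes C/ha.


Formula: Carbon Stock = Biomass * Carbon Fraction
C = 252.1 t/ha * 0.5
C = 126.1 t C/ha

126.1


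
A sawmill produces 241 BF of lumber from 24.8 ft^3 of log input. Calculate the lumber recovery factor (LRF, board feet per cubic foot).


Formula: LRF = Lumber Output (BF) / Log Input (ft^3)
LRF = 241 BF / 24.8 ft^3
LRF = 9.72 BF/ft^3

9.72


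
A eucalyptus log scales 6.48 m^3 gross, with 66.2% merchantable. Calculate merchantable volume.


Formula: MV = V_total * (merchantable_pct / 100)
Merchantable fraction = 66.2% / 100 = 0.662
MV = 6.48 m^3 * 0.662 = 4.29 m^3

4.29


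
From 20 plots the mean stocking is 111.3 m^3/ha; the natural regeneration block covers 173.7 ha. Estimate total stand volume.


Formula: Total Volume = Mean Volume per ha * Total Area
Total Volume = 111.3 m^3/ha * 173.7 ha
Total Volume = 19333 m^3

19333


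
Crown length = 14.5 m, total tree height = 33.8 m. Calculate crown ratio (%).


Formula: Crown Ratio = (Crown Length / Total Height) * 100
CR = (14.5 m / 33.8 m) * 100
CR = 0.429 * 100 = 42.9%

42.9


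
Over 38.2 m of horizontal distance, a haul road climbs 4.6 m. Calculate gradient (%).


Formula: Gradient = rise / run * 100
Gradient = 4.6 / 38.2 * 100 = 12.0%

12.0


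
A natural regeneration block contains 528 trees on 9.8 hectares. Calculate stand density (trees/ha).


Formula: Stand Density = N_trees / Area_ha
Density = 528 trees / 9.8 ha
Density = 54 trees/ha

54


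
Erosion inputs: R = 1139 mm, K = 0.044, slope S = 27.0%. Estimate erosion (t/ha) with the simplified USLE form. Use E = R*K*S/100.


Formula: E = R * K * S / 100  (simplified USLE)
R * K = 1139 * 0.044 = 50.116
E = 50.116 * 27.0 / 100 = 13.53 t/ha

13.53


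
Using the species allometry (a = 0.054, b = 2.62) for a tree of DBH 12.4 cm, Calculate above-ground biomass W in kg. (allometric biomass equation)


Formula: W = a * DBH^b  (allometric power law)
DBH^b = 12.4^2.62 = 732.4278
W = 0.054 * 732.4278 = 39.6 kg

39.6


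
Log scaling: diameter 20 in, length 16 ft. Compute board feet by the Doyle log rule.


Doyle: BF = (D - 4)^2 * L / 16
Adjusted diameter = 20 - 4 = 16 in
(D-4)^2 = 16^2 = 256
BF = 256 * 16 / 16 = 256 BF

256


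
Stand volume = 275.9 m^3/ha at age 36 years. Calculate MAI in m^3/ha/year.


Formula: MAI = Total Volume / Stand Age
MAI = 275.9 m^3/ha / 36 years
MAI = 7.66 m^3/ha/year

7.66


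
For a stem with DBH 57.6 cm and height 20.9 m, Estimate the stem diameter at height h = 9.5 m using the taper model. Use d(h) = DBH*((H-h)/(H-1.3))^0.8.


Taper: d(h) = DBH * ((H - h) / (H - 1.3))^0.8
Numerator = H - h = 20.9 - 9.5 = 11.4 m
Denominator = H - 1.3 = 20.9 - 1.3 = 19.6 m
Ratio = 11.4 / 19.6 = 0.58163
d = 57.6 * 0.58163^0.8 = 37.3 cm

37.3


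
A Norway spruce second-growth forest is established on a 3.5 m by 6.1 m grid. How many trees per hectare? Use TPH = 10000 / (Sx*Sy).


Formula: TPH = 10000 m^2/ha / (spacing_x * spacing_y)
Area per tree = 3.5 m * 6.1 m = 21.35 m^2
TPH = 10000 / 21.35 = 468 trees/ha

468


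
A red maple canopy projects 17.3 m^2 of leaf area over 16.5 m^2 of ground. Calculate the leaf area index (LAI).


Formula: LAI = total leaf area / ground area  (dimensionless)
LAI = 17.3 m^2 / 16.5 m^2
LAI = 1.05

1.05


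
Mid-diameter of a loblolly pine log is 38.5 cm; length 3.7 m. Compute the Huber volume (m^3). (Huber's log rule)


Huber: V = Am * L,  Am = pi*(Dm/200)^2
Am = pi*(38.5/200)^2 = 0.116416 m^2
V = 0.116416*3.7 = 0.4307 m^3

0.4307


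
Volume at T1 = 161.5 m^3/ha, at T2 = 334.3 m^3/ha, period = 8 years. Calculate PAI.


Formula: PAI = (V_T2 - V_T1) / (T2 - T1)
Volume increment = 334.3 - 161.5 = 172.8 m^3/ha
PAI = 172.8 / 8 = 21.6 m^3/ha/year

21.6


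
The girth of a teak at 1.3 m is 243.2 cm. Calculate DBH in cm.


Formula: DBH = C / pi
DBH = 243.2 / pi
pi = 3.14159...
DBH = 77.4 cm

77.4


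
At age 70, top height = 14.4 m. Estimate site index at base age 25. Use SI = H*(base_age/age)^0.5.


Formula: SI = H_dom * (base_age / age)^0.5
Age ratio = 25 / 70 = 0.35714
sqrt(age_ratio) = 0.59761
SI = 14.4 * 0.59761 = 8.6 m

8.6


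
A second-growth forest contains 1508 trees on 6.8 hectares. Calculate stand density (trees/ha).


Formula: Stand Density = N_trees / Area_ha
Density = 1508 trees / 6.8 ha
Density = 222 trees/ha

222


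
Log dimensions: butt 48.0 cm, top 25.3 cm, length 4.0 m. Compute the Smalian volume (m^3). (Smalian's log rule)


Smalian: V = (A1 + A2)/2 * L,  A = pi*(D/200)^2
A1 = pi*(48.0/200)^2 = 0.180956 m^2
A2 = pi*(25.3/200)^2 = 0.050273 m^2
V = (0.180956+0.050273)/2*4.0 = 0.4625 m^3

0.4625


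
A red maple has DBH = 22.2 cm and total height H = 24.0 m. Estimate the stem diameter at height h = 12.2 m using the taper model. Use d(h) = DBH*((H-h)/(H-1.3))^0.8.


Taper: d(h) = DBH * ((H - h) / (H - 1.3))^0.8
Numerator = H - h = 24.0 - 12.2 = 11.8 m
Denominator = H - 1.3 = 24.0 - 1.3 = 22.7 m
Ratio = 11.8 / 22.7 = 0.51982
d = 22.2 * 0.51982^0.8 = 13.2 cm

13.2


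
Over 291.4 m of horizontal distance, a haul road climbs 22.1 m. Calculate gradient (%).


Formula: Gradient = rise / run * 100
Gradient = 22.1 / 291.4 * 100 = 7.6%

7.6


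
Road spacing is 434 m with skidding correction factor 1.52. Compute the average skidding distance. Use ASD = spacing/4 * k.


Formula: ASD = (spacing / 4) * correction
Uncorrected distance = spacing / 4 = 434 / 4 = 108.5 m
ASD = 108.5 * 1.52 = 165 m

165


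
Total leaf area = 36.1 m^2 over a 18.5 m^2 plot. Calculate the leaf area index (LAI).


Formula: LAI = total leaf area / ground area  (dimensionless)
LAI = 36.1 m^2 / 18.5 m^2
LAI = 1.95

1.95


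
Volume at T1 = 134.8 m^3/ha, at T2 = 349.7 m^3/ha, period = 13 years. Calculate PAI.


Formula: PAI = (V_T2 - V_T1) / (T2 - T1)
Volume increment = 349.7 - 134.8 = 214.9 m^3/ha
PAI = 214.9 / 13 = 16.53 m^3/ha/year

16.53


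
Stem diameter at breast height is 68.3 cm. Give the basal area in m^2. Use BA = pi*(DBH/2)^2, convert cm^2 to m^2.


Formula: BA = pi * (DBH/2)^2 / 10000  (cm^2 to m^2)
Radius = DBH/2 = 68.3/2 = 34.15 cm
BA = pi * 34.15^2 / 10000
   = 3663.796 cm^2 / 10000
   = 0.3664 m^2

0.3664


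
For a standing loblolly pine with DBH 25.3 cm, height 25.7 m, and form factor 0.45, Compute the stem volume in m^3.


Formula: V = pi * (DBH/200)^2 * H * ff
Radius = DBH/200 = 25.3/200 = 0.1265 m
Radius^2 = 0.1265^2 = 0.01600225 m^2
V = pi * 0.01600225 * 25.7 * 0.45
V = 0.581 m^3

0.581


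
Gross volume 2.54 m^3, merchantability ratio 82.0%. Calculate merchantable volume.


Formula: MV = V_total * (merchantable_pct / 100)
Merchantable fraction = 82.0% / 100 = 0.82
MV = 2.54 m^3 * 0.82 = 2.083 m^3

2.083


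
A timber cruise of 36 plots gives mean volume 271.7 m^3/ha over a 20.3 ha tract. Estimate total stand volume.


Formula: Total Volume = Mean Volume per ha * Total Area
Total Volume = 271.7 m^3/ha * 20.3 ha
Total Volume = 5516 m^3

5516


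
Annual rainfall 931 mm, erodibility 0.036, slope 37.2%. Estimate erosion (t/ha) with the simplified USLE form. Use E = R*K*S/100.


Formula: E = R * K * S / 100  (simplified USLE)
R * K = 931 * 0.036 = 33.516
E = 33.516 * 37.2 / 100 = 12.47 t/ha

12.47


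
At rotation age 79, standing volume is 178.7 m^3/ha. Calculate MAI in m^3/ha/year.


Formula: MAI = Total Volume / Stand Age
MAI = 178.7 m^3/ha / 79 years
MAI = 2.26 m^3/ha/year

2.26


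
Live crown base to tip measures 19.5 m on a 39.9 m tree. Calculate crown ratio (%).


Formula: Crown Ratio = (Crown Length / Total Height) * 100
CR = (19.5 m / 39.9 m) * 100
CR = 0.4887 * 100 = 48.9%

48.9


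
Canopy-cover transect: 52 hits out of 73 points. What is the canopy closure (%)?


Formula: Canopy closure = covered points / total points * 100
Closure = 52 / 73 * 100
Closure = 0.7123 * 100 = 71.2%

71.2


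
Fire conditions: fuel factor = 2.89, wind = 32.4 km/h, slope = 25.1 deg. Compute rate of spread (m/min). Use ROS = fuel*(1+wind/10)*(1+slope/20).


Formula: ROS = fuel * (1 + wind/10) * (1 + slope/20)
Wind factor = 1 + 32.4/10 = 4.24
Slope factor = 1 + 25.1/20 = 2.255
ROS = 2.89 * 4.24 * 2.255 = 27.63 m/min

27.63


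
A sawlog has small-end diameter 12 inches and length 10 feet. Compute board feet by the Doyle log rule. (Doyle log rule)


Doyle: BF = (D - 4)^2 * L / 16
Adjusted diameter = 12 - 4 = 8 in
(D-4)^2 = 8^2 = 64
BF = 64 * 10 / 16 = 40 BF

40


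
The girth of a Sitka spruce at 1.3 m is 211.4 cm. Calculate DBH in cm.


Formula: DBH = C / pi
DBH = 211.4 / pi
pi = 3.14159...
DBH = 67.3 cm

67.3


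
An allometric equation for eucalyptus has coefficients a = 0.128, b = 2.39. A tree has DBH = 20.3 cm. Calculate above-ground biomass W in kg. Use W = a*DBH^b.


Formula: W = a * DBH^b  (allometric power law)
DBH^b = 20.3^2.39 = 1333.2621
W = 0.128 * 1333.2621 = 170.7 kg

170.7


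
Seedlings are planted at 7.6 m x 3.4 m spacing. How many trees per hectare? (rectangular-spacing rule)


Formula: TPH = 10000 m^2/ha / (spacing_x * spacing_y)
Area per tree = 7.6 m * 3.4 m = 25.84 m^2
TPH = 10000 / 25.84 = 387 trees/ha

387


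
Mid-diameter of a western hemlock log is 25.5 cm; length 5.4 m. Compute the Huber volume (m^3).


Huber: V = Am * L,  Am = pi*(Dm/200)^2
Am = pi*(25.5/200)^2 = 0.051071 m^2
V = 0.051071*5.4 = 0.2758 m^3

0.2758


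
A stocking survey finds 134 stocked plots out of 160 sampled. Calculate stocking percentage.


Formula: Stocking % = stocked plots / total plots * 100
Stocking = 134 / 160 * 100
Stocking = 0.8375 * 100 = 83.8%

83.8


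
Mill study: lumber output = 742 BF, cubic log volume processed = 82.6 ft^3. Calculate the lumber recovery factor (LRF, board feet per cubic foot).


Formula: LRF = Lumber Output (BF) / Log Input (ft^3)
LRF = 742 BF / 82.6 ft^3
LRF = 8.98 BF/ft^3

8.98


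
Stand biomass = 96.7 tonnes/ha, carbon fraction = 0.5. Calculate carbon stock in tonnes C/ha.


Formula: Carbon Stock = Biomass * Carbon Fraction
C = 96.7 t/ha * 0.5
C = 48.4 t C/ha

48.4


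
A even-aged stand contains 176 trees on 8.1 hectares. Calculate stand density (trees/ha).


Formula: Stand Density = N_trees / Area_ha
Density = 176 trees / 8.1 ha
Density = 22 trees/ha

22


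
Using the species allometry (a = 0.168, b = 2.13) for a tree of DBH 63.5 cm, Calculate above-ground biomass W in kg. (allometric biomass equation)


Formula: W = a * DBH^b  (allometric power law)
DBH^b = 63.5^2.13 = 6916.8449
W = 0.168 * 6916.8449 = 1162.0 kg

1162.0


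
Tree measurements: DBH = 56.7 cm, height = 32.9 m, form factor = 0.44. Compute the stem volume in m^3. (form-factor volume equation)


Formula: V = pi * (DBH/200)^2 * H * ff
Radius = DBH/200 = 56.7/200 = 0.2835 m
Radius^2 = 0.2835^2 = 0.08037225 m^2
V = pi * 0.08037225 * 32.9 * 0.44
V = 3.655 m^3

3.655


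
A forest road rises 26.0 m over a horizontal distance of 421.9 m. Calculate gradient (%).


Formula: Gradient = rise / run * 100
Gradient = 26.0 / 421.9 * 100 = 6.2%

6.2


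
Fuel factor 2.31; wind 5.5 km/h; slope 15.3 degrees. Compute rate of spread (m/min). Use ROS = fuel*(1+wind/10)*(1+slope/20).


Formula: ROS = fuel * (1 + wind/10) * (1 + slope/20)
Wind factor = 1 + 5.5/10 = 1.55
Slope factor = 1 + 15.3/20 = 1.765
ROS = 2.31 * 1.55 * 1.765 = 6.32 m/min

6.32


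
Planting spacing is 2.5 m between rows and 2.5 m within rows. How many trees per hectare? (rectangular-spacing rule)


Formula: TPH = 10000 m^2/ha / (spacing_x * spacing_y)
Area per tree = 2.5 m * 2.5 m = 6.25 m^2
TPH = 10000 / 6.25 = 1600 trees/ha

1600


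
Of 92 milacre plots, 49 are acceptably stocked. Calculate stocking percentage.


Formula: Stocking % = stocked plots / total plots * 100
Stocking = 49 / 92 * 100
Stocking = 0.5326 * 100 = 53.3%

53.3


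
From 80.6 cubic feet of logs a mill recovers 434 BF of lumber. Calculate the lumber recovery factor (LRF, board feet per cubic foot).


Formula: LRF = Lumber Output (BF) / Log Input (ft^3)
LRF = 434 BF / 80.6 ft^3
LRF = 5.38 BF/ft^3

5.38


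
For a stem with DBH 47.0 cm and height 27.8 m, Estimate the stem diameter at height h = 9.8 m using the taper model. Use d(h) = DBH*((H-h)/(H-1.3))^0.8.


Taper: d(h) = DBH * ((H - h) / (H - 1.3))^0.8
Numerator = H - h = 27.8 - 9.8 = 18.0 m
Denominator = H - 1.3 = 27.8 - 1.3 = 26.5 m
Ratio = 18.0 / 26.5 = 0.67925
d = 47.0 * 0.67925^0.8 = 34.5 cm

34.5


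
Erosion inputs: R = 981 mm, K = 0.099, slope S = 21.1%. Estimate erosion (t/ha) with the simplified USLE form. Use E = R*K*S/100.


Formula: E = R * K * S / 100  (simplified USLE)
R * K = 981 * 0.099 = 97.119
E = 97.119 * 21.1 / 100 = 20.49 t/ha

20.49


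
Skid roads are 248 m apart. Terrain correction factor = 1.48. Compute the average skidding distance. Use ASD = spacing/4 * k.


Formula: ASD = (spacing / 4) * correction
Uncorrected distance = spacing / 4 = 248 / 4 = 62 m
ASD = 62 * 1.48 = 92 m

92


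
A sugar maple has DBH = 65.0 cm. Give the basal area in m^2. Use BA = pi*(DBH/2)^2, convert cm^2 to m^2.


Formula: BA = pi * (DBH/2)^2 / 10000  (cm^2 to m^2)
Radius = DBH/2 = 65.0/2 = 32.5 cm
BA = pi * 32.5^2 / 10000
   = 3318.3072 cm^2 / 10000
   = 0.3318 m^2

0.3318


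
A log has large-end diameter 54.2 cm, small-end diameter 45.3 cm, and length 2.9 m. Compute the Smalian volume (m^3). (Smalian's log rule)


Smalian: V = (A1 + A2)/2 * L,  A = pi*(D/200)^2
A1 = pi*(54.2/200)^2 = 0.230722 m^2
A2 = pi*(45.3/200)^2 = 0.161171 m^2
V = (0.230722+0.161171)/2*2.9 = 0.5682 m^3

0.5682


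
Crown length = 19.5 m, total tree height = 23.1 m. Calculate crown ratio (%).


Formula: Crown Ratio = (Crown Length / Total Height) * 100
CR = (19.5 m / 23.1 m) * 100
CR = 0.8442 * 100 = 84.4%

84.4


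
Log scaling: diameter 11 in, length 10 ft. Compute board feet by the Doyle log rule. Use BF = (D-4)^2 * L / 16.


Doyle: BF = (D - 4)^2 * L / 16
Adjusted diameter = 11 - 4 = 7 in
(D-4)^2 = 7^2 = 49
BF = 49 * 10 / 16 = 31 BF

31


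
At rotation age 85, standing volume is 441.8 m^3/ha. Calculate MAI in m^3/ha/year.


Formula: MAI = Total Volume / Stand Age
MAI = 441.8 m^3/ha / 85 years
MAI = 5.2 m^3/ha/year

5.2


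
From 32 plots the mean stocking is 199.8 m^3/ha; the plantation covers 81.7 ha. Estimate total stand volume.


Formula: Total Volume = Mean Volume per ha * Total Area
Total Volume = 199.8 m^3/ha * 81.7 ha
Total Volume = 16324 m^3

16324


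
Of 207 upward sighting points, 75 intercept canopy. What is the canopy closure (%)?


Formula: Canopy closure = covered points / total points * 100
Closure = 75 / 207 * 100
Closure = 0.3623 * 100 = 36.2%

36.2


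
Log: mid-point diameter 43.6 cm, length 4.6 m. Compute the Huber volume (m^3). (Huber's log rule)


Huber: V = Am * L,  Am = pi*(Dm/200)^2
Am = pi*(43.6/200)^2 = 0.149301 m^2
V = 0.149301*4.6 = 0.6868 m^3

0.6868


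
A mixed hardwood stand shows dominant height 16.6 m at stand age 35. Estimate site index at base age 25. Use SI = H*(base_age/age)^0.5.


Formula: SI = H_dom * (base_age / age)^0.5
Age ratio = 25 / 35 = 0.71429
sqrt(age_ratio) = 0.84515
SI = 16.6 * 0.84515 = 14.0 m

14.0


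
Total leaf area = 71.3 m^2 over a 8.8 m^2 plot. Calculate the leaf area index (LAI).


Formula: LAI = total leaf area / ground area  (dimensionless)
LAI = 71.3 m^2 / 8.8 m^2
LAI = 8.1

8.1


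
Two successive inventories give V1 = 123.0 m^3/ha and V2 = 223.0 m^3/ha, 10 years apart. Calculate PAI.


Formula: PAI = (V_T2 - V_T1) / (T2 - T1)
Volume increment = 223.0 - 123.0 = 100.0 m^3/ha
PAI = 100.0 / 10 = 10.0 m^3/ha/year

10.0


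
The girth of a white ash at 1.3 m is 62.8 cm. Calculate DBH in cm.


Formula: DBH = C / pi
DBH = 62.8 / pi
pi = 3.14159...
DBH = 20.0 cm

20.0


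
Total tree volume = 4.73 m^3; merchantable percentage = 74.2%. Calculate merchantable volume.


Formula: MV = V_total * (merchantable_pct / 100)
Merchantable fraction = 74.2% / 100 = 0.742
MV = 4.73 m^3 * 0.742 = 3.51 m^3

3.51


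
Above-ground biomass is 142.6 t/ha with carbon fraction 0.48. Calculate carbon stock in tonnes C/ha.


Formula: Carbon Stock = Biomass * Carbon Fraction
C = 142.6 t/ha * 0.48
C = 68.4 t C/ha

68.4


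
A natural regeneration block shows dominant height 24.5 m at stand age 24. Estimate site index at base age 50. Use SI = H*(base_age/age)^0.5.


Formula: SI = H_dom * (base_age / age)^0.5
Age ratio = 50 / 24 = 2.08333
sqrt(age_ratio) = 1.44338
SI = 24.5 * 1.44338 = 35.4 m

35.4


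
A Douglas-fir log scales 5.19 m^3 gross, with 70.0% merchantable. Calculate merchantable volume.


Formula: MV = V_total * (merchantable_pct / 100)
Merchantable fraction = 70.0% / 100 = 0.7
MV = 5.19 m^3 * 0.7 = 3.633 m^3

3.633


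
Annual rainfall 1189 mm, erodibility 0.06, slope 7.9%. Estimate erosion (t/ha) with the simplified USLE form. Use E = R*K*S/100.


Formula: E = R * K * S / 100  (simplified USLE)
R * K = 1189 * 0.06 = 71.34
E = 71.34 * 7.9 / 100 = 5.64 t/ha

5.64


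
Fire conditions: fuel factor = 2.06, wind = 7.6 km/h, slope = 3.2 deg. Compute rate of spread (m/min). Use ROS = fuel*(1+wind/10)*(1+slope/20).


Formula: ROS = fuel * (1 + wind/10) * (1 + slope/20)
Wind factor = 1 + 7.6/10 = 1.76
Slope factor = 1 + 3.2/20 = 1.16
ROS = 2.06 * 1.76 * 1.16 = 4.21 m/min

4.21


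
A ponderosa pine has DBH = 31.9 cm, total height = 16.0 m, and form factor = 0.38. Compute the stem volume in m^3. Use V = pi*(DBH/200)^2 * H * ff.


Formula: V = pi * (DBH/200)^2 * H * ff
Radius = DBH/200 = 31.9/200 = 0.1595 m
Radius^2 = 0.1595^2 = 0.02544025 m^2
V = pi * 0.02544025 * 16.0 * 0.38
V = 0.486 m^3

0.486


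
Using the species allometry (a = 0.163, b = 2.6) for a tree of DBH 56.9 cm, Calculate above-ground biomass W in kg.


Formula: W = a * DBH^b  (allometric power law)
DBH^b = 56.9^2.6 = 36584.0593
W = 0.163 * 36584.0593 = 5963.2 kg

5963.2


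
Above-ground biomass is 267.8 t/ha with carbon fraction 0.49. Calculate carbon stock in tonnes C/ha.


Formula: Carbon Stock = Biomass * Carbon Fraction
C = 267.8 t/ha * 0.49
C = 131.2 t C/ha

131.2


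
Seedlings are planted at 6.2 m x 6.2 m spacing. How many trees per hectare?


Formula: TPH = 10000 m^2/ha / (spacing_x * spacing_y)
Area per tree = 6.2 m * 6.2 m = 38.44 m^2
TPH = 10000 / 38.44 = 260 trees/ha

260


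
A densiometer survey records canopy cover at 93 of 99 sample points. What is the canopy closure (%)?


Formula: Canopy closure = covered points / total points * 100
Closure = 93 / 99 * 100
Closure = 0.9394 * 100 = 93.9%

93.9


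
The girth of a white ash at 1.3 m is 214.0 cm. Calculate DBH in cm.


Formula: DBH = C / pi
DBH = 214.0 / pi
pi = 3.14159...
DBH = 68.1 cm

68.1


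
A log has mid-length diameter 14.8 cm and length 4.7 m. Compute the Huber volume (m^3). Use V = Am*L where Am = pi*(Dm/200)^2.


Huber: V = Am * L,  Am = pi*(Dm/200)^2
Am = pi*(14.8/200)^2 = 0.017203 m^2
V = 0.017203*4.7 = 0.0809 m^3

0.0809


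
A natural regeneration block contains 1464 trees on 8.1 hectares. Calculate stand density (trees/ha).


Formula: Stand Density = N_trees / Area_ha
Density = 1464 trees / 8.1 ha
Density = 181 trees/ha

181


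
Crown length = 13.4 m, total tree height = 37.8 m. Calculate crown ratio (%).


Formula: Crown Ratio = (Crown Length / Total Height) * 100
CR = (13.4 m / 37.8 m) * 100
CR = 0.3545 * 100 = 35.4%

35.4


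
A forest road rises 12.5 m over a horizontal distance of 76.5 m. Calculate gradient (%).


Formula: Gradient = rise / run * 100
Gradient = 12.5 / 76.5 * 100 = 16.3%

16.3


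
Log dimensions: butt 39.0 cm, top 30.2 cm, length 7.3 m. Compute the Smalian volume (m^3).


Smalian: V = (A1 + A2)/2 * L,  A = pi*(D/200)^2
A1 = pi*(39.0/200)^2 = 0.119459 m^2
A2 = pi*(30.2/200)^2 = 0.071631 m^2
V = (0.119459+0.071631)/2*7.3 = 0.6975 m^3

0.6975


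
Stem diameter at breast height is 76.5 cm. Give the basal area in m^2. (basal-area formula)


Formula: BA = pi * (DBH/2)^2 / 10000  (cm^2 to m^2)
Radius = DBH/2 = 76.5/2 = 38.25 cm
BA = pi * 38.25^2 / 10000
   = 4596.3464 cm^2 / 10000
   = 0.4596 m^2

0.4596


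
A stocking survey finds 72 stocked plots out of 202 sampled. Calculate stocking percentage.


Formula: Stocking % = stocked plots / total plots * 100
Stocking = 72 / 202 * 100
Stocking = 0.3564 * 100 = 35.6%

35.6


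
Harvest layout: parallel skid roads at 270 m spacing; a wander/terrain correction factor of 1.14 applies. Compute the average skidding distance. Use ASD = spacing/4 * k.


Formula: ASD = (spacing / 4) * correction
Uncorrected distance = spacing / 4 = 270 / 4 = 67.5 m
ASD = 67.5 * 1.14 = 77 m

77


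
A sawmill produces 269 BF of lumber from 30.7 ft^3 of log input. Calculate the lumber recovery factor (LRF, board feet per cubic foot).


Formula: LRF = Lumber Output (BF) / Log Input (ft^3)
LRF = 269 BF / 30.7 ft^3
LRF = 8.76 BF/ft^3

8.76


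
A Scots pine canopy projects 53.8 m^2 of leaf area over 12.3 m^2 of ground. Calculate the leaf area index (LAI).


Formula: LAI = total leaf area / ground area  (dimensionless)
LAI = 53.8 m^2 / 12.3 m^2
LAI = 4.37

4.37


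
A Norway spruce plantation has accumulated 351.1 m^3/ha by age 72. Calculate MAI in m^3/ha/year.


Formula: MAI = Total Volume / Stand Age
MAI = 351.1 m^3/ha / 72 years
MAI = 4.88 m^3/ha/year

4.88


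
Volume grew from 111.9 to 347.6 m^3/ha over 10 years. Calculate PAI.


Formula: PAI = (V_T2 - V_T1) / (T2 - T1)
Volume increment = 347.6 - 111.9 = 235.7 m^3/ha
PAI = 235.7 / 10 = 23.57 m^3/ha/year

23.57


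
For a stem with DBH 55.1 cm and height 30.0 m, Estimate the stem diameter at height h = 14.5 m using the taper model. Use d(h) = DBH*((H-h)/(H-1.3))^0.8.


Taper: d(h) = DBH * ((H - h) / (H - 1.3))^0.8
Numerator = H - h = 30.0 - 14.5 = 15.5 m
Denominator = H - 1.3 = 30.0 - 1.3 = 28.7 m
Ratio = 15.5 / 28.7 = 0.54007
d = 55.1 * 0.54007^0.8 = 33.7 cm

33.7


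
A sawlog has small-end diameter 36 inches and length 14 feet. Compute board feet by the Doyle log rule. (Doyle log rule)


Doyle: BF = (D - 4)^2 * L / 16
Adjusted diameter = 36 - 4 = 32 in
(D-4)^2 = 32^2 = 1024
BF = 1024 * 14 / 16 = 896 BF

896


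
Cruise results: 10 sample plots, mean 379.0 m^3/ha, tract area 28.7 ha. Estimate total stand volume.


Formula: Total Volume = Mean Volume per ha * Total Area
Total Volume = 379.0 m^3/ha * 28.7 ha
Total Volume = 10877 m^3

10877


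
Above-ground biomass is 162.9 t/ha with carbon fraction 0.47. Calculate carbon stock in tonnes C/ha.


Formula: Carbon Stock = Biomass * Carbon Fraction
C = 162.9 t/ha * 0.47
C = 76.6 t C/ha

76.6


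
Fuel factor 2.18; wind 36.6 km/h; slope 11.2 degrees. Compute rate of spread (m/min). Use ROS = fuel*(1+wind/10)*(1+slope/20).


Formula: ROS = fuel * (1 + wind/10) * (1 + slope/20)
Wind factor = 1 + 36.6/10 = 4.66
Slope factor = 1 + 11.2/20 = 1.56
ROS = 2.18 * 4.66 * 1.56 = 15.85 m/min

15.85


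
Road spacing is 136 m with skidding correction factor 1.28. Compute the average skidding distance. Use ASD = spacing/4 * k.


Formula: ASD = (spacing / 4) * correction
Uncorrected distance = spacing / 4 = 136 / 4 = 34 m
ASD = 34 * 1.28 = 44 m

44


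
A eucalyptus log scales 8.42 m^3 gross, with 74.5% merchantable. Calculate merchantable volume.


Formula: MV = V_total * (merchantable_pct / 100)
Merchantable fraction = 74.5% / 100 = 0.745
MV = 8.42 m^3 * 0.745 = 6.273 m^3

6.273


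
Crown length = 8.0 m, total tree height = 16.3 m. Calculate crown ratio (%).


Formula: Crown Ratio = (Crown Length / Total Height) * 100
CR = (8.0 m / 16.3 m) * 100
CR = 0.4908 * 100 = 49.1%

49.1


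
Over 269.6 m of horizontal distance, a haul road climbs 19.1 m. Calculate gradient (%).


Formula: Gradient = rise / run * 100
Gradient = 19.1 / 269.6 * 100 = 7.1%

7.1


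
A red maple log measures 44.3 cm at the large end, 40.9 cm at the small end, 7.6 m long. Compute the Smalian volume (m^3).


Smalian: V = (A1 + A2)/2 * L,  A = pi*(D/200)^2
A1 = pi*(44.3/200)^2 = 0.154134 m^2
A2 = pi*(40.9/200)^2 = 0.131382 m^2
V = (0.154134+0.131382)/2*7.6 = 1.085 m^3

1.085


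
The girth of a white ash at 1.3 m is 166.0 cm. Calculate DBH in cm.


Formula: DBH = C / pi
DBH = 166.0 / pi
pi = 3.14159...
DBH = 52.8 cm

52.8


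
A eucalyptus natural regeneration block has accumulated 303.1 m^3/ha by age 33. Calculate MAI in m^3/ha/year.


Formula: MAI = Total Volume / Stand Age
MAI = 303.1 m^3/ha / 33 years
MAI = 9.18 m^3/ha/year

9.18


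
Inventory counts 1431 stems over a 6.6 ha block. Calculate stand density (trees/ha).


Formula: Stand Density = N_trees / Area_ha
Density = 1431 trees / 6.6 ha
Density = 217 trees/ha

217


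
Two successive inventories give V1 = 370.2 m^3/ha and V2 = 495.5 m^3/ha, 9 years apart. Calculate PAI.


Formula: PAI = (V_T2 - V_T1) / (T2 - T1)
Volume increment = 495.5 - 370.2 = 125.3 m^3/ha
PAI = 125.3 / 9 = 13.92 m^3/ha/year

13.92


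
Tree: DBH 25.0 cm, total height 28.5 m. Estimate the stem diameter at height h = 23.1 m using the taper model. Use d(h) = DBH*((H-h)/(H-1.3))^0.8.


Taper: d(h) = DBH * ((H - h) / (H - 1.3))^0.8
Numerator = H - h = 28.5 - 23.1 = 5.4 m
Denominator = H - 1.3 = 28.5 - 1.3 = 27.2 m
Ratio = 5.4 / 27.2 = 0.19853
d = 25.0 * 0.19853^0.8 = 6.9 cm

6.9


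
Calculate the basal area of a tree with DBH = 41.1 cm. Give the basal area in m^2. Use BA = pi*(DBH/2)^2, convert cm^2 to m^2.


Formula: BA = pi * (DBH/2)^2 / 10000  (cm^2 to m^2)
Radius = DBH/2 = 41.1/2 = 20.55 cm
BA = pi * 20.55^2 / 10000
   = 1326.7024 cm^2 / 10000
   = 0.1327 m^2

0.1327


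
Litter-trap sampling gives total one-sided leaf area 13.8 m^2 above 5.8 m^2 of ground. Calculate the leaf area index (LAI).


Formula: LAI = total leaf area / ground area  (dimensionless)
LAI = 13.8 m^2 / 5.8 m^2
LAI = 2.38

2.38


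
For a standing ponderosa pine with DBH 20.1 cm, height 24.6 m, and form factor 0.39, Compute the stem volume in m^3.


Formula: V = pi * (DBH/200)^2 * H * ff
Radius = DBH/200 = 20.1/200 = 0.1005 m
Radius^2 = 0.1005^2 = 0.01010025 m^2
V = pi * 0.01010025 * 24.6 * 0.39
V = 0.304 m^3

0.304


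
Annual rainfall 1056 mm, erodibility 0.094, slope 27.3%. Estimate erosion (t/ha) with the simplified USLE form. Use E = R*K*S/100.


Formula: E = R * K * S / 100  (simplified USLE)
R * K = 1056 * 0.094 = 99.264
E = 99.264 * 27.3 / 100 = 27.1 t/ha

27.1


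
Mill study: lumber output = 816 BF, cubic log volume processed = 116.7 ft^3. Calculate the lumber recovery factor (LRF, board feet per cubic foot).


Formula: LRF = Lumber Output (BF) / Log Input (ft^3)
LRF = 816 BF / 116.7 ft^3
LRF = 6.99 BF/ft^3

6.99


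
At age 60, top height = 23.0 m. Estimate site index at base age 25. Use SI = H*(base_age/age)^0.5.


Formula: SI = H_dom * (base_age / age)^0.5
Age ratio = 25 / 60 = 0.41667
sqrt(age_ratio) = 0.6455
SI = 23.0 * 0.6455 = 14.8 m

14.8


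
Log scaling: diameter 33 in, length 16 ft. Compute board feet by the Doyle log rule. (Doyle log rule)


Doyle: BF = (D - 4)^2 * L / 16
Adjusted diameter = 33 - 4 = 29 in
(D-4)^2 = 29^2 = 841
BF = 841 * 16 / 16 = 841 BF

841


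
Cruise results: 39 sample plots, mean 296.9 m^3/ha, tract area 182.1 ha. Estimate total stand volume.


Formula: Total Volume = Mean Volume per ha * Total Area
Total Volume = 296.9 m^3/ha * 182.1 ha
Total Volume = 54065 m^3

54065


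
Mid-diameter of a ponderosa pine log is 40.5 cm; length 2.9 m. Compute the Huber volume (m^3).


Huber: V = Am * L,  Am = pi*(Dm/200)^2
Am = pi*(40.5/200)^2 = 0.128825 m^2
V = 0.128825*2.9 = 0.3736 m^3

0.3736


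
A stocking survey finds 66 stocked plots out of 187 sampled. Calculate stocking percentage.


Formula: Stocking % = stocked plots / total plots * 100
Stocking = 66 / 187 * 100
Stocking = 0.3529 * 100 = 35.3%

35.3


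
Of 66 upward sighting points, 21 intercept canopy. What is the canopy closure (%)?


Formula: Canopy closure = covered points / total points * 100
Closure = 21 / 66 * 100
Closure = 0.3182 * 100 = 31.8%

31.8


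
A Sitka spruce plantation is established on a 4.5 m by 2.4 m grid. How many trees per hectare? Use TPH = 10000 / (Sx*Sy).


Formula: TPH = 10000 m^2/ha / (spacing_x * spacing_y)
Area per tree = 4.5 m * 2.4 m = 10.8 m^2
TPH = 10000 / 10.8 = 926 trees/ha

926


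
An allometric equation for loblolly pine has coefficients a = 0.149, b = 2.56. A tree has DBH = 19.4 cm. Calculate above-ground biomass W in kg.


Formula: W = a * DBH^b  (allometric power law)
DBH^b = 19.4^2.56 = 1980.489
W = 0.149 * 1980.489 = 295.1 kg

295.1


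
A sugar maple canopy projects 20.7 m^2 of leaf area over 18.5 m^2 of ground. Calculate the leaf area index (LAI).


Formula: LAI = total leaf area / ground area  (dimensionless)
LAI = 20.7 m^2 / 18.5 m^2
LAI = 1.12

1.12


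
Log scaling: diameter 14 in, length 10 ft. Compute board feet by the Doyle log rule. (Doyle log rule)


Doyle: BF = (D - 4)^2 * L / 16
Adjusted diameter = 14 - 4 = 10 in
(D-4)^2 = 10^2 = 100
BF = 100 * 10 / 16 = 63 BF

63


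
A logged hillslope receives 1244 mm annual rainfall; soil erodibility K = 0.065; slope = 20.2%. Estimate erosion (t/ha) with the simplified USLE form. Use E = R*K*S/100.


Formula: E = R * K * S / 100  (simplified USLE)
R * K = 1244 * 0.065 = 80.86
E = 80.86 * 20.2 / 100 = 16.33 t/ha

16.33


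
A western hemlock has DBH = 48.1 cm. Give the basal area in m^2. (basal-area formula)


Formula: BA = pi * (DBH/2)^2 / 10000  (cm^2 to m^2)
Radius = DBH/2 = 48.1/2 = 24.05 cm
BA = pi * 24.05^2 / 10000
   = 1817.105 cm^2 / 10000
   = 0.1817 m^2

0.1817


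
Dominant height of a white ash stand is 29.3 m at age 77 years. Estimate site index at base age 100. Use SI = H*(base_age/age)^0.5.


Formula: SI = H_dom * (base_age / age)^0.5
Age ratio = 100 / 77 = 1.2987
sqrt(age_ratio) = 1.13961
SI = 29.3 * 1.13961 = 33.4 m

33.4


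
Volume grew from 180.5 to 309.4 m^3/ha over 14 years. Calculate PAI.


Formula: PAI = (V_T2 - V_T1) / (T2 - T1)
Volume increment = 309.4 - 180.5 = 128.9 m^3/ha
PAI = 128.9 / 14 = 9.21 m^3/ha/year

9.21


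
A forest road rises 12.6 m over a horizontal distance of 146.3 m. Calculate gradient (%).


Formula: Gradient = rise / run * 100
Gradient = 12.6 / 146.3 * 100 = 8.6%

8.6


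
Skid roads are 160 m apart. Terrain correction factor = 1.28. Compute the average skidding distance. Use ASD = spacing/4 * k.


Formula: ASD = (spacing / 4) * correction
Uncorrected distance = spacing / 4 = 160 / 4 = 40 m
ASD = 40 * 1.28 = 51 m

51


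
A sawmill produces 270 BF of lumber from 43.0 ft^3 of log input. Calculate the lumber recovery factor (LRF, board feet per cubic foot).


Formula: LRF = Lumber Output (BF) / Log Input (ft^3)
LRF = 270 BF / 43.0 ft^3
LRF = 6.28 BF/ft^3

6.28


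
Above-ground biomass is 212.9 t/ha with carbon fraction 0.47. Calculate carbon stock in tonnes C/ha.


Formula: Carbon Stock = Biomass * Carbon Fraction
C = 212.9 t/ha * 0.47
C = 100.1 t C/ha

100.1


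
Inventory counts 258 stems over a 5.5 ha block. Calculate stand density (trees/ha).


Formula: Stand Density = N_trees / Area_ha
Density = 258 trees / 5.5 ha
Density = 47 trees/ha

47


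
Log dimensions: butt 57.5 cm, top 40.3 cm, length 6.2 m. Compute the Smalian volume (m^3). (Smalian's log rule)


Smalian: V = (A1 + A2)/2 * L,  A = pi*(D/200)^2
A1 = pi*(57.5/200)^2 = 0.259672 m^2
A2 = pi*(40.3/200)^2 = 0.127556 m^2
V = (0.259672+0.127556)/2*6.2 = 1.2004 m^3

1.2004


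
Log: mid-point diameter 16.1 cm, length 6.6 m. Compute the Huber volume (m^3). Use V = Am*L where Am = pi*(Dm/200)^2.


Huber: V = Am * L,  Am = pi*(Dm/200)^2
Am = pi*(16.1/200)^2 = 0.020358 m^2
V = 0.020358*6.6 = 0.1344 m^3

0.1344
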